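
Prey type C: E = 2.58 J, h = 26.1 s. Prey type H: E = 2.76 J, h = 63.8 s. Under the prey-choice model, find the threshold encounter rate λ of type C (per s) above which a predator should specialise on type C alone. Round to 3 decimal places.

0.030 per s

Drop type H once their profitability E₂/h₂ falls below the rate achievable on type C alone: E₂/h₂ = λE₁/(1 + λh₁).
Solve for λ: λE₁h₂ = E₂(1 + λh₁) → λ(E₁h₂ − E₂h₁) = E₂ → λ = E₂/(E₁h₂ − E₂h₁).
λ = 2.76/(2.58×63.8 − 2.76×26.1) = 2.76/92.57 = 0.02982 per s.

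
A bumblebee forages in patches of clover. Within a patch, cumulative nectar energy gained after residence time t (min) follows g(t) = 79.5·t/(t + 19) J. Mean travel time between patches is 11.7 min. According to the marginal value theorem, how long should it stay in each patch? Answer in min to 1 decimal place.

14.9 min

By the marginal value theorem, leave when the instantaneous gain rate g'(t) equals the habitat-wide average g(t)/(T + t).
g'(t) = 79.5·19/(t + 19)². Setting 79.5·19/(t+19)² = 79.5t/[(t+19)(11.7+t)] gives 19(11.7+t) = t(t+19), so t² = 19×11.7 = 222.3.
t* = √222.3 = 14.91 min.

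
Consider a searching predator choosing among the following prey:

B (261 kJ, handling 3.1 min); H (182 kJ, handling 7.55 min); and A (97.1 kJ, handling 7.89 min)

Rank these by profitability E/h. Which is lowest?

Profitability E/h (kJ/min): B = 261/3.1 = 84.2, H = 182/7.55 = 24.1, A = 97.1/7.89 = 12.3.
Ranked: B > H > A.

A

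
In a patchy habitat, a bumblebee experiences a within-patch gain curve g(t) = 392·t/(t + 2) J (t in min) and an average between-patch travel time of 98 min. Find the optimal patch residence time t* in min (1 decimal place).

By the marginal value theorem, leave when the instantaneous gain rate g'(t) equals the habitat-wide average g(t)/(T + t).
g'(t) = 392·2/(t + 2)². Setting 392·2/(t+2)² = 392t/[(t+2)(98+t)] gives 2(98+t) = t(t+2), so t² = 2×98 = 196.
t* = √196 = 14 min.

14.0 min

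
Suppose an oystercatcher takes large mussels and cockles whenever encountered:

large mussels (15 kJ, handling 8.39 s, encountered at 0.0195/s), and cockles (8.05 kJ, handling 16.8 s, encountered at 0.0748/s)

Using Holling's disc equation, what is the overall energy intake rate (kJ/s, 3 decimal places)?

0.370 kJ/s

R = Σλ_iE_i / (1 + Σλ_ih_i)
Numerator: 0.0195×15 + 0.0748×8.05 = 0.8946
Denominator: 1 + 0.0195×8.39 + 0.0748×16.8 = 2.42
R = 0.8946/2.42 = 0.3696 kJ/s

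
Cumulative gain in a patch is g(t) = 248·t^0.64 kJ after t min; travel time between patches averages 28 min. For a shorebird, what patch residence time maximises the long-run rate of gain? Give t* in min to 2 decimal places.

By the marginal value theorem, leave when the instantaneous gain rate g'(t) equals the habitat-wide average g(t)/(T + t).
g'(t) = 0.64·248·t^-0.36. Setting 0.64·248·t^-0.36 = 248·t^0.64/(28+t) gives 0.64(28+t) = t, so 0.36·t = 0.64×28.
t* = 0.64×28/0.36 = 49.78 min.

49.78 min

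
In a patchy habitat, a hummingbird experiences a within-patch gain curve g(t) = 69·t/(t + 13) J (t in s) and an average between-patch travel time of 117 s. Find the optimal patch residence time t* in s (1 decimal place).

Maximise g(t)/(T+t): set derivative to zero → g'(t)(T+t) = g(t).
g'(t) = 69·13/(t + 13)². Setting 69·13/(t+13)² = 69t/[(t+13)(117+t)] gives 13(117+t) = t(t+13), so t² = 13×117 = 1521.
t* = √1521 = 39 s.

39.0 s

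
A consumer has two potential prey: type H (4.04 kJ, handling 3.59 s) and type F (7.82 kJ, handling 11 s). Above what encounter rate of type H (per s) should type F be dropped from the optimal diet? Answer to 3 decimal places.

0.478 per s

At the threshold, the rate on type H alone equals the profitability of type F: λ·4.04/(1 + λ·3.59) = 7.82/11 = 0.7109.
Rearranging, λ(4.04 − 0.7109×3.59) = 0.7109, so λ = 0.7109/1.488 = 0.4778 per s.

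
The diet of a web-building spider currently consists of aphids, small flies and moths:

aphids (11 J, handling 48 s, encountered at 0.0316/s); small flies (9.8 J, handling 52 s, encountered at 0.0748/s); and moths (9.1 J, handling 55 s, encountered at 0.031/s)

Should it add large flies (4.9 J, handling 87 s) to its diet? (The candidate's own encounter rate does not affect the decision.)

No

Intake rate on the current diet: R = (0.0316×11 + 0.0748×9.8 + 0.031×9.1) / (1 + 0.0316×48 + 0.0748×52 + 0.031×55) = 1.363/8.111 = 0.168 J/s.
Profitability of large flies: 4.9/87 = 0.05632 J/s.
Since 0.05632 < R, time spent handling large flies is better spent searching.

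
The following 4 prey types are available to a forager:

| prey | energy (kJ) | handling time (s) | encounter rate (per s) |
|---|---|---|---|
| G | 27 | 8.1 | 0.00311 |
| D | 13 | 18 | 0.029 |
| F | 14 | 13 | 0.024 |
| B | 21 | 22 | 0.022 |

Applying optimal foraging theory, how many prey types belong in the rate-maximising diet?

Profitabilities (E/h, kJ/s): G 3.33, F 1.08, B 0.955, D 0.722. Add prey in this order while the next type's profitability exceeds the intake rate on those already taken.
Rate on top 1: 0.08191. F: 1.08 > 0.08191 → include.
Rate on top 2: 0.3141. B: 0.955 > 0.3141 → include.
Rate on top 3: 0.4843. D: 0.722 > 0.4843 → include.
Optimal diet: G, F, B, D — 4 of 4 types.

4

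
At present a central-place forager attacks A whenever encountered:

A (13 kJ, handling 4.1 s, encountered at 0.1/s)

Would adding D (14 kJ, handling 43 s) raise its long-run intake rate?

Intake rate on the current diet: R = (0.1×13) / (1 + 0.1×4.1) = 1.3/1.41 = 0.922 kJ/s.
Profitability of D: 14/43 = 0.3256 kJ/s.
Since 0.3256 < R, time spent handling D is better spent searching.

No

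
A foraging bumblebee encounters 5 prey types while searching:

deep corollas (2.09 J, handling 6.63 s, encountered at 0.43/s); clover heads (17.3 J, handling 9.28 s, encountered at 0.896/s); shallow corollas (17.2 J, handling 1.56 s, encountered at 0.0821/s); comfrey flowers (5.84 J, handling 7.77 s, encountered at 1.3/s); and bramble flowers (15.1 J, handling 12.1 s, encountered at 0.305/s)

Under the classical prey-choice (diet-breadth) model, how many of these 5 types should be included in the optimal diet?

Profitabilities (E/h, J/s): shallow corollas 11, clover heads 1.86, bramble flowers 1.25, comfrey flowers 0.752, deep corollas 0.315. Add prey in this order while the next type's profitability exceeds the intake rate on those already taken.
Rate on top 1: 1.252. clover heads: 1.86 > 1.252 → include.
Rate on top 2: 1.791. bramble flowers: 1.25 < 1.791 → exclude; stop.
Optimal diet: shallow corollas, clover heads — 2 of 5 types.

2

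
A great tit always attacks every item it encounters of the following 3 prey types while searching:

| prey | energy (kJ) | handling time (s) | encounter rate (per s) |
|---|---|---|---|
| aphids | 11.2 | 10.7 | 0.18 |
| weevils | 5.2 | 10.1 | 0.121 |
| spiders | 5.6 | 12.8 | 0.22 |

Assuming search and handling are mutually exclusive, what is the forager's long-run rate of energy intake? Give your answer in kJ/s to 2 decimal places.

0.56 kJ/s

R = Σλ_iE_i / (1 + Σλ_ih_i)
Numerator: 0.18×11.2 + 0.121×5.2 + 0.22×5.6 = 3.877
Denominator: 1 + 0.18×10.7 + 0.121×10.1 + 0.22×12.8 = 6.964
R = 3.877/6.964 = 0.5567 kJ/s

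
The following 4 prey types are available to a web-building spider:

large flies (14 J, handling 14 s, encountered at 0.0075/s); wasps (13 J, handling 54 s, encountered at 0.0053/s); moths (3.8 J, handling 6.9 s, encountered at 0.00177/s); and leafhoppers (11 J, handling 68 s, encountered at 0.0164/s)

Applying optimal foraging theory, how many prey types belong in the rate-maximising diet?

Profitabilities (E/h, J/s): large flies 1, moths 0.551, wasps 0.241, leafhoppers 0.162. Add prey in this order while the next type's profitability exceeds the intake rate on those already taken.
Rate on top 1: 0.09502. moths: 0.551 > 0.09502 → include.
Rate on top 2: 0.1. wasps: 0.241 > 0.1 → include.
Rate on top 3: 0.1287. leafhoppers: 0.162 > 0.1287 → include.
Optimal diet: large flies, moths, wasps, leafhoppers — 4 of 4 types.

4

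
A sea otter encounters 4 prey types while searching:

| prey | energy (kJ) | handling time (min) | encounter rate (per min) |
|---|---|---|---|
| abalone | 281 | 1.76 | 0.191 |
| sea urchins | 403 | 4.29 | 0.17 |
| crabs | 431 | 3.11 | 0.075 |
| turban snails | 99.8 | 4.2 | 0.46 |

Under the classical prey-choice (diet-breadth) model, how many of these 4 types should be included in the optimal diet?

3

E/h in descending order: abalone 160, crabs 139, sea urchins 93.9, turban snails 23.8 kJ/min. The optimal diet is the largest prefix of this list for which every included type satisfies E_i/h_i > R on the types above it.
Rate on top 1: 40.17. crabs: 139 > 40.17 → include.
Rate on top 2: 54.8. sea urchins: 93.9 > 54.8 → include.
Rate on top 3: 67.21. turban snails: 23.8 < 67.21 → exclude; stop.
Optimal diet: abalone, crabs, sea urchins — 3 of 4 types.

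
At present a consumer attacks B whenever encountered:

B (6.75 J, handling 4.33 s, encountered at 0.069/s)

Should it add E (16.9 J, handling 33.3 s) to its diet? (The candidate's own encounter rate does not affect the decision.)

Yes

Current rate: (0.069×6.75)/(1 + 0.069×4.33) = 0.3586 J/s.
Profitability of E: 16.9/33.3 = 0.5075 J/s.
0.5075 > 0.3586, so adding E raises the average — include it.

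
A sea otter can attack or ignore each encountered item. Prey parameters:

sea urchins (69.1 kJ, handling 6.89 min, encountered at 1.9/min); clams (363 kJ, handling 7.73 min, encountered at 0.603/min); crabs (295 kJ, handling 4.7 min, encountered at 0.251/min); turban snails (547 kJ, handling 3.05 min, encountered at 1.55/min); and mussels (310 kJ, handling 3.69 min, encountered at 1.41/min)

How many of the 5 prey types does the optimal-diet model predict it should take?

1

Rank by E/h (kJ/min): turban snails 179, mussels 84, crabs 62.8, clams 47, sea urchins 10. Include each in turn until the next type's E/h falls below the running intake rate.
Rate on top 1: 148. mussels: 84 < 148 → exclude; stop.
Optimal diet: turban snails — 1 of 5 types.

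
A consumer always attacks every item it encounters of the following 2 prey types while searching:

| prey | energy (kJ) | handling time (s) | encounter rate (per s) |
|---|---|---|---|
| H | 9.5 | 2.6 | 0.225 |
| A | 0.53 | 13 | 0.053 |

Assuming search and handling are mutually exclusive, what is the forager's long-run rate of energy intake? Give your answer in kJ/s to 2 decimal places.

Energy encountered per unit search time: 0.225×9.5 + 0.053×0.53 = 2.166 kJ/s.
Handling time per unit search time: 0.225×2.6 + 0.053×13 = 1.274.
Rate = 2.166/(1 + 1.274) = 0.9523 kJ/s.

0.95 kJ/s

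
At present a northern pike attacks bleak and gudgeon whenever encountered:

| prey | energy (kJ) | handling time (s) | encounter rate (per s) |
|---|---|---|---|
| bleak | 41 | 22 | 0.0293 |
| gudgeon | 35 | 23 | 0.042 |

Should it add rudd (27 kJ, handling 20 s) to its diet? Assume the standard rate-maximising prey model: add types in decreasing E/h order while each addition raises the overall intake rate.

Yes

Current rate: (0.0293×41 + 0.042×35)/(1 + 0.0293×22 + 0.042×23) = 1.023 kJ/s.
Profitability of rudd: 27/20 = 1.35 kJ/s.
Since 1.35 > R, including rudd increases the long-run rate.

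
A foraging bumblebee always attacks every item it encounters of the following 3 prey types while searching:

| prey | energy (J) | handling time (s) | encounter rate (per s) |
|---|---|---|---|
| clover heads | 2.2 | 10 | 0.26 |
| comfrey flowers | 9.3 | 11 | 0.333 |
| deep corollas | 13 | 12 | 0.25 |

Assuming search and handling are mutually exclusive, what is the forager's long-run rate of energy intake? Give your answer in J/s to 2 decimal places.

0.67 J/s

Energy encountered per unit search time: 0.26×2.2 + 0.333×9.3 + 0.25×13 = 6.919 J/s.
Handling time per unit search time: 0.26×10 + 0.333×11 + 0.25×12 = 9.263.
Rate = 6.919/(1 + 9.263) = 0.6742 J/s.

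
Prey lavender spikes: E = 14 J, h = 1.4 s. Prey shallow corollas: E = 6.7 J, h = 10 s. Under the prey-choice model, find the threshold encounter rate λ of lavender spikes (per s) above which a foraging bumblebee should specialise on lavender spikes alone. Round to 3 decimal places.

The zero-one rule: include shallow corollas iff E₂/h₂ > λE₁/(1+λh₁). Equality gives the switch point.
λE₁h₂ = E₂ + λE₂h₁ ⇒ λ = E₂/(E₁h₂ − E₂h₁) = 6.7/(140 − 9.38) = 0.05129 per s.

0.051 per s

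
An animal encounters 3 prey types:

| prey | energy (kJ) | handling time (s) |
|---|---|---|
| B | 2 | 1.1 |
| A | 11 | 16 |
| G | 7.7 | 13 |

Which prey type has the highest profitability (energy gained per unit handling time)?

Profitability E/h (kJ/s): B = 2/1.1 = 1.82, A = 11/16 = 0.688, G = 7.7/13 = 0.592.
Ranked: B > A > G.

B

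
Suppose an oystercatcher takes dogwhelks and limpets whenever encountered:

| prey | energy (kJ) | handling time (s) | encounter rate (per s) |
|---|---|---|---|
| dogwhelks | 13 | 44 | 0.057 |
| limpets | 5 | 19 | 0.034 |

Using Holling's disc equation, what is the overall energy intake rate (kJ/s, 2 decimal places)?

0.22 kJ/s

R = Σλ_iE_i / (1 + Σλ_ih_i)
Numerator: 0.057×13 + 0.034×5 = 0.911
Denominator: 1 + 0.057×44 + 0.034×19 = 4.154
R = 0.911/4.154 = 0.2193 kJ/s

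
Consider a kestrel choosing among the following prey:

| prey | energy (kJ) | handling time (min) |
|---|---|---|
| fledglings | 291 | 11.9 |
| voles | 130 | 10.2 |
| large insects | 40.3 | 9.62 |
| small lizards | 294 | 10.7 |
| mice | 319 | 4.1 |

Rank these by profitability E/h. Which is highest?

Profitability E/h (kJ/min): fledglings = 291/11.9 = 24.5, voles = 130/10.2 = 12.7, large insects = 40.3/9.62 = 4.19, small lizards = 294/10.7 = 27.5, mice = 319/4.1 = 77.8.
Ranked: mice > small lizards > fledglings > voles > large insects.

mice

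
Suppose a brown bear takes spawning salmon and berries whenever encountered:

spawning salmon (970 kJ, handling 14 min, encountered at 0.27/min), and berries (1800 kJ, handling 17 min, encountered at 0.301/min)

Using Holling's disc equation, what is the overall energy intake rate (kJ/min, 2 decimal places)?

81.21 kJ/min

R = Σλ_iE_i / (1 + Σλ_ih_i)
Numerator: 0.27×970 + 0.301×1800 = 803.7
Denominator: 1 + 0.27×14 + 0.301×17 = 9.897
R = 803.7/9.897 = 81.21 kJ/min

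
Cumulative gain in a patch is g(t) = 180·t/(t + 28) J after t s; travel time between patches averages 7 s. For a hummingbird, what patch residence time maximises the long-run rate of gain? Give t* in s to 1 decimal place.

14.0 s

By the marginal value theorem, leave when the instantaneous gain rate g'(t) equals the habitat-wide average g(t)/(T + t).
g'(t) = 180·28/(t + 28)². Setting 180·28/(t+28)² = 180t/[(t+28)(7+t)] gives 28(7+t) = t(t+28), so t² = 28×7 = 196.
t* = √196 = 14 s.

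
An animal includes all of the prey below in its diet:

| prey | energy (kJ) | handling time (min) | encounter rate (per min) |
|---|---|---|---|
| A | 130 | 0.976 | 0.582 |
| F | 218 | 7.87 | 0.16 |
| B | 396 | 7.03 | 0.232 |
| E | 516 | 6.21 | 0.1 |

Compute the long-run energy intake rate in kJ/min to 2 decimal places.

50.01 kJ/min

R = (0.582×130 + 0.16×218 + 0.232×396 + 0.1×516) / (1 + 0.582×0.976 + 0.16×7.87 + 0.232×7.03 + 0.1×6.21) = 254/5.079 = 50.01 kJ/min.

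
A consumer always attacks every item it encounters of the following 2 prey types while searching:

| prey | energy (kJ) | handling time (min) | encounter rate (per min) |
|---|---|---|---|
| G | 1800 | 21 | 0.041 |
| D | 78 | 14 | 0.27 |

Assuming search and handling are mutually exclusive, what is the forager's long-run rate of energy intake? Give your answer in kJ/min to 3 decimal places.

R = (0.041×1800 + 0.27×78) / (1 + 0.041×21 + 0.27×14) = 94.86/5.641 = 16.82 kJ/min.

16.816 kJ/min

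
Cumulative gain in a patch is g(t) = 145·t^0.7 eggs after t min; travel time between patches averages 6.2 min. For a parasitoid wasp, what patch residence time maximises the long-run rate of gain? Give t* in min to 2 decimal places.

14.47 min

Maximise g(t)/(T+t): set derivative to zero → g'(t)(T+t) = g(t).
g'(t) = 0.7·145·t^-0.3. Setting 0.7·145·t^-0.3 = 145·t^0.7/(6.2+t) gives 0.7(6.2+t) = t, so 0.30·t = 0.7×6.2.
t* = 0.7×6.2/0.30 = 14.47 min.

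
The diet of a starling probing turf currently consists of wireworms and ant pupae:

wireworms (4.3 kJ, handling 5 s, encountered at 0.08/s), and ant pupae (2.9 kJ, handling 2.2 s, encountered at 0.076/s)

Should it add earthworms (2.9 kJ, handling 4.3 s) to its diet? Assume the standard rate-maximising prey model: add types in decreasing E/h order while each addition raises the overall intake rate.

Yes

On wireworms and ant pupae alone, R = ΣλE/(1+Σλh) = 0.5644/1.567 = 0.3601 kJ/s.
Profitability of earthworms: 2.9/4.3 = 0.6744 kJ/s.
Since 0.6744 > R, including earthworms increases the long-run rate.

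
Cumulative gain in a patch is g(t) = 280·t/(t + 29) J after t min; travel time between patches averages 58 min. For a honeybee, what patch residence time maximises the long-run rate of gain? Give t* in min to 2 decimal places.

By the marginal value theorem, leave when the instantaneous gain rate g'(t) equals the habitat-wide average g(t)/(T + t).
g'(t) = 280·29/(t + 29)². Setting 280·29/(t+29)² = 280t/[(t+29)(58+t)] gives 29(58+t) = t(t+29), so t² = 29×58 = 1682.
t* = √1682 = 41.01 min.

41.01 min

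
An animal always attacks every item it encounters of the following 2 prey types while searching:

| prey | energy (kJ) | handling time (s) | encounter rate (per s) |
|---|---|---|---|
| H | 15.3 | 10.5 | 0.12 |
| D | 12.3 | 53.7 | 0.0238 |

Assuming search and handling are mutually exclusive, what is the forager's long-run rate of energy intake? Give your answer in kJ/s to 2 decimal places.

R = Σλ_iE_i / (1 + Σλ_ih_i)
Numerator: 0.12×15.3 + 0.0238×12.3 = 2.129
Denominator: 1 + 0.12×10.5 + 0.0238×53.7 = 3.538
R = 2.129/3.538 = 0.6017 kJ/s

0.60 kJ/s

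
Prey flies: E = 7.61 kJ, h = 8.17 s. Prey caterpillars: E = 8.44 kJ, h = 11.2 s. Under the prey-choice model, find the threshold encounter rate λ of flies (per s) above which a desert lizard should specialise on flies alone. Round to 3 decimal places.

0.519 per s

The zero-one rule: include caterpillars iff E₂/h₂ > λE₁/(1+λh₁). Equality gives the switch point.
λE₁h₂ = E₂ + λE₂h₁ ⇒ λ = E₂/(E₁h₂ − E₂h₁) = 8.44/(85.23 − 68.95) = 0.5185 per s.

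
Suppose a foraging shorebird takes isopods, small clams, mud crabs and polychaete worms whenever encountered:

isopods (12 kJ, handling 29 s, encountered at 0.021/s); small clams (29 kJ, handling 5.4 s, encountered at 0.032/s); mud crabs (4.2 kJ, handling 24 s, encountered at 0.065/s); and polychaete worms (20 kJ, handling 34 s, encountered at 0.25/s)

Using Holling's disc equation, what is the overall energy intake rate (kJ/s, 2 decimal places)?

R = Σλ_iE_i / (1 + Σλ_ih_i)
Numerator: 0.021×12 + 0.032×29 + 0.065×4.2 + 0.25×20 = 6.453
Denominator: 1 + 0.021×29 + 0.032×5.4 + 0.065×24 + 0.25×34 = 11.84
R = 6.453/11.84 = 0.5449 kJ/s

0.54 kJ/s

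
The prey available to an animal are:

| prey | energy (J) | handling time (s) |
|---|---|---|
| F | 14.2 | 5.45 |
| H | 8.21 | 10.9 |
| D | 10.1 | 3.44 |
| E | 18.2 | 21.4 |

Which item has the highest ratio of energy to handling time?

Profitability E/h (J/s): F = 14.2/5.45 = 2.61, H = 8.21/10.9 = 0.753, D = 10.1/3.44 = 2.94, E = 18.2/21.4 = 0.85.
Ranked: D > F > E > H.

D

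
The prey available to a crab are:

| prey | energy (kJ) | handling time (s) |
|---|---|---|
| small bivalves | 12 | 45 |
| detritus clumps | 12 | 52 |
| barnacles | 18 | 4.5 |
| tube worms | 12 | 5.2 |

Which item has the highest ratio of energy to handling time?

barnacles

In descending order of E/h:
barnacles: 18/4.5 = 4 kJ/s
tube worms: 12/5.2 = 2.31 kJ/s
small bivalves: 12/45 = 0.267 kJ/s
detritus clumps: 12/52 = 0.231 kJ/s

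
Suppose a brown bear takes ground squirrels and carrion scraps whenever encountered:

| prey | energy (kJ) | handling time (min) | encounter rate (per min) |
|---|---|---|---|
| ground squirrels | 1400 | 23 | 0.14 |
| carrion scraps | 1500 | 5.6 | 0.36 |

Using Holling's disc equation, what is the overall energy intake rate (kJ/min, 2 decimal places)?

118.02 kJ/min

Energy encountered per unit search time: 0.14×1400 + 0.36×1500 = 736 kJ/min.
Handling time per unit search time: 0.14×23 + 0.36×5.6 = 5.236.
Rate = 736/(1 + 5.236) = 118 kJ/min.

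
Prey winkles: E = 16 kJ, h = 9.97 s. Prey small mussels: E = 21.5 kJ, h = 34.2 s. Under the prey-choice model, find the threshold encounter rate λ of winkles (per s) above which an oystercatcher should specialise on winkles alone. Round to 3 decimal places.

The zero-one rule: include small mussels iff E₂/h₂ > λE₁/(1+λh₁). Equality gives the switch point.
λE₁h₂ = E₂ + λE₂h₁ ⇒ λ = E₂/(E₁h₂ − E₂h₁) = 21.5/(547.2 − 214.4) = 0.06459 per s.

0.065 per s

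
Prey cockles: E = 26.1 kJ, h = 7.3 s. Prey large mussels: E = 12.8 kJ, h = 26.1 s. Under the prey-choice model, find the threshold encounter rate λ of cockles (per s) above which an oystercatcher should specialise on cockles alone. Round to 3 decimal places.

At the threshold, the rate on cockles alone equals the profitability of large mussels: λ·26.1/(1 + λ·7.3) = 12.8/26.1 = 0.4904.
Rearranging, λ(26.1 − 0.4904×7.3) = 0.4904, so λ = 0.4904/22.52 = 0.02178 per s.

0.022 per s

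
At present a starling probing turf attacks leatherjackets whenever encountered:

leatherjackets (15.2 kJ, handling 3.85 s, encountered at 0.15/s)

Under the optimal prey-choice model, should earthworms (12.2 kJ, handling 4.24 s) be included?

Yes

On leatherjackets alone, R = ΣλE/(1+Σλh) = 2.28/1.578 = 1.445 kJ/s.
earthworms: E/h = 12.2/4.24 = 2.877 kJ/s.
Since 2.877 > R, including earthworms increases the long-run rate.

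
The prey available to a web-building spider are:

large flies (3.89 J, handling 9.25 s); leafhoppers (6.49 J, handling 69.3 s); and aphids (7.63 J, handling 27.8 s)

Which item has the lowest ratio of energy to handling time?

leafhoppers

Profitability E/h (J/s): large flies = 3.89/9.25 = 0.421, leafhoppers = 6.49/69.3 = 0.0937, aphids = 7.63/27.8 = 0.274.
Ranked: large flies > aphids > leafhoppers.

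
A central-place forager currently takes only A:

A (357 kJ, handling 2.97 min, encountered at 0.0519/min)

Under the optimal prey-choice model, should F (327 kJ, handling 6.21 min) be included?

Yes

Intake rate on the current diet: R = (0.0519×357) / (1 + 0.0519×2.97) = 18.53/1.154 = 16.05 kJ/min.
F: E/h = 327/6.21 = 52.66 kJ/min.
52.66 > 16.05, so adding F raises the average — include it.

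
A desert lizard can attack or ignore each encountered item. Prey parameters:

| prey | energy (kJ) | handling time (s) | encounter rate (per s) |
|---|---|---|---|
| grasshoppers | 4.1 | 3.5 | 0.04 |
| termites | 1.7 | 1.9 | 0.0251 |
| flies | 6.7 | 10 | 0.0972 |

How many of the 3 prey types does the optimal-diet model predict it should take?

3

Profitabilities (E/h, kJ/s): grasshoppers 1.17, termites 0.895, flies 0.67. Add prey in this order while the next type's profitability exceeds the intake rate on those already taken.
Rate on top 1: 0.1439. termites: 0.895 > 0.1439 → include.
Rate on top 2: 0.174. flies: 0.67 > 0.174 → include.
Optimal diet: grasshoppers, termites, flies — 3 of 3 types.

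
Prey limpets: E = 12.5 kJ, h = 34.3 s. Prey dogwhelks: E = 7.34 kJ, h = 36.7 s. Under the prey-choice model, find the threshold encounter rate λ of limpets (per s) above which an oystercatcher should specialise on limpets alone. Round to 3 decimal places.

Drop dogwhelks once their profitability E₂/h₂ falls below the rate achievable on limpets alone: E₂/h₂ = λE₁/(1 + λh₁).
Solve for λ: λE₁h₂ = E₂(1 + λh₁) → λ(E₁h₂ − E₂h₁) = E₂ → λ = E₂/(E₁h₂ − E₂h₁).
λ = 7.34/(12.5×36.7 − 7.34×34.3) = 7.34/207 = 0.03546 per s.

0.035 per s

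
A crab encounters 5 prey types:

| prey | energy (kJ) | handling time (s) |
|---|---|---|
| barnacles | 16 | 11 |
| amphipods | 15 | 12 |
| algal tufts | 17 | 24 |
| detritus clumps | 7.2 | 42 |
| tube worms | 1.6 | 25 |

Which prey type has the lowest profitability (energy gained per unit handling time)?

tube worms

In descending order of E/h:
barnacles: 16/11 = 1.45 kJ/s
amphipods: 15/12 = 1.25 kJ/s
algal tufts: 17/24 = 0.708 kJ/s
detritus clumps: 7.2/42 = 0.171 kJ/s
tube worms: 1.6/25 = 0.064 kJ/s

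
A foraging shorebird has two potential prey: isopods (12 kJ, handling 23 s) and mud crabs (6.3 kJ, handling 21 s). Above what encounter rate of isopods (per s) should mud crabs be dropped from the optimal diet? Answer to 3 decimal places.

0.059 per s

Drop mud crabs once their profitability E₂/h₂ falls below the rate achievable on isopods alone: E₂/h₂ = λE₁/(1 + λh₁).
Solve for λ: λE₁h₂ = E₂(1 + λh₁) → λ(E₁h₂ − E₂h₁) = E₂ → λ = E₂/(E₁h₂ − E₂h₁).
λ = 6.3/(12×21 − 6.3×23) = 6.3/107.1 = 0.05882 per s.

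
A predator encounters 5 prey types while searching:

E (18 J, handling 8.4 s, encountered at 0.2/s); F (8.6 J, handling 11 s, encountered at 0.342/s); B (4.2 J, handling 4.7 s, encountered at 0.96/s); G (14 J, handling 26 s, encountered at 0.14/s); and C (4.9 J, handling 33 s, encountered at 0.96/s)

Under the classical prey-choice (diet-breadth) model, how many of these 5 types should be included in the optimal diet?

E/h in descending order: E 2.14, B 0.894, F 0.782, G 0.538, C 0.148 J/s. The optimal diet is the largest prefix of this list for which every included type satisfies E_i/h_i > R on the types above it.
Rate on top 1: 1.343. B: 0.894 < 1.343 → exclude; stop.
Optimal diet: E — 1 of 5 types.

1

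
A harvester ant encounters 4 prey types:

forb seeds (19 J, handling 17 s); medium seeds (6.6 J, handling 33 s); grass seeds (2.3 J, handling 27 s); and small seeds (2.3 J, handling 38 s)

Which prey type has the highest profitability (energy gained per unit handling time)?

Profitability E/h (J/s): forb seeds = 19/17 = 1.12, medium seeds = 6.6/33 = 0.2, grass seeds = 2.3/27 = 0.0852, small seeds = 2.3/38 = 0.0605.
Ranked: forb seeds > medium seeds > grass seeds > small seeds.

forb seeds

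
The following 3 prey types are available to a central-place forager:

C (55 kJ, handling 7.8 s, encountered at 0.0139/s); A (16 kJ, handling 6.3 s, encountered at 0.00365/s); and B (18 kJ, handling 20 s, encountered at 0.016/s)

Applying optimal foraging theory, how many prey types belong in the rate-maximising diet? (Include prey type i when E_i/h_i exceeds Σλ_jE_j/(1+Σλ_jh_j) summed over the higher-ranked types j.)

E/h in descending order: C 7.05, A 2.54, B 0.9 kJ/s. The optimal diet is the largest prefix of this list for which every included type satisfies E_i/h_i > R on the types above it.
Rate on top 1: 0.6897. A: 2.54 > 0.6897 → include.
Rate on top 2: 0.7273. B: 0.9 > 0.7273 → include.
Optimal diet: C, A, B — 3 of 3 types.

3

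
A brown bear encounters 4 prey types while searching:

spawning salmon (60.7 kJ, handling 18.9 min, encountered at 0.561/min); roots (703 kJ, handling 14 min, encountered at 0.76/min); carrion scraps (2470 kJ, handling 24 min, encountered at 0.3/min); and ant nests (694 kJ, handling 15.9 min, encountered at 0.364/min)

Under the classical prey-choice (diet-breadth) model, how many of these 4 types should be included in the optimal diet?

1

Rank by E/h (kJ/min): carrion scraps 103, roots 50.2, ant nests 43.6, spawning salmon 3.21. Include each in turn until the next type's E/h falls below the running intake rate.
Rate on top 1: 90.37. roots: 50.2 < 90.37 → exclude; stop.
Optimal diet: carrion scraps — 1 of 4 types.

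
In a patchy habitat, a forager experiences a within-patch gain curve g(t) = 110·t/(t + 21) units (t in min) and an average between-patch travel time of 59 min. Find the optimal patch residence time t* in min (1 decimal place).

35.2 min

Maximise g(t)/(T+t): set derivative to zero → g'(t)(T+t) = g(t).
g'(t) = 110·21/(t + 21)². Setting 110·21/(t+21)² = 110t/[(t+21)(59+t)] gives 21(59+t) = t(t+21), so t² = 21×59 = 1239.
t* = √1239 = 35.2 min.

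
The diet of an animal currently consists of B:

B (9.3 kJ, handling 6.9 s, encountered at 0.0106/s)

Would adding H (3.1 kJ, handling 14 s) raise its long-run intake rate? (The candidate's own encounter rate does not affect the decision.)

Yes

Intake rate on the current diet: R = (0.0106×9.3) / (1 + 0.0106×6.9) = 0.09858/1.073 = 0.09186 kJ/s.
Profitability of H: 3.1/14 = 0.2214 kJ/s.
Since 0.2214 > R, including H increases the long-run rate.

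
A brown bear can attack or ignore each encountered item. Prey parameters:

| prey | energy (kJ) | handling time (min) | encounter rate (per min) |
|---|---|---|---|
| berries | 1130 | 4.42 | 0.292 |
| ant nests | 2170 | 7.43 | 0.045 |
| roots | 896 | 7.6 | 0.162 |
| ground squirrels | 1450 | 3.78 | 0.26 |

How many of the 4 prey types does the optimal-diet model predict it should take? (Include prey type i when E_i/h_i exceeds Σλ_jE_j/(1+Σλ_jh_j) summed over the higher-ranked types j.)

E/h in descending order: ground squirrels 384, ant nests 292, berries 256, roots 118 kJ/min. The optimal diet is the largest prefix of this list for which every included type satisfies E_i/h_i > R on the types above it.
Rate on top 1: 190.1. ant nests: 292 > 190.1 → include.
Rate on top 2: 204.8. berries: 256 > 204.8 → include.
Rate on top 3: 223. roots: 118 < 223 → exclude; stop.
Optimal diet: ground squirrels, ant nests, berries — 3 of 4 types.

3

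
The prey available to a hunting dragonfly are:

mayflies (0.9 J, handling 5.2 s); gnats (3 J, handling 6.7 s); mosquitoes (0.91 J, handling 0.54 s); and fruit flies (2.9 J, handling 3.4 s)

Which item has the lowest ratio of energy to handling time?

In descending order of E/h:
mosquitoes: 0.91/0.54 = 1.69 J/s
fruit flies: 2.9/3.4 = 0.853 J/s
gnats: 3/6.7 = 0.448 J/s
mayflies: 0.9/5.2 = 0.173 J/s

mayflies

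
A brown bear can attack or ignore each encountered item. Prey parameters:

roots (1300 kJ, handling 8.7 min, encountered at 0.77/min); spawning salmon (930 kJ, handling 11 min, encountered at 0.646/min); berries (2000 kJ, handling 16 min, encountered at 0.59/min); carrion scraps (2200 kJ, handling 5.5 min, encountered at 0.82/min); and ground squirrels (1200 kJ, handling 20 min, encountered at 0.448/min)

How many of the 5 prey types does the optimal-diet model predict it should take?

1

E/h in descending order: carrion scraps 400, roots 149, berries 125, spawning salmon 84.5, ground squirrels 60 kJ/min. The optimal diet is the largest prefix of this list for which every included type satisfies E_i/h_i > R on the types above it.
Rate on top 1: 327.4. roots: 149 < 327.4 → exclude; stop.
Optimal diet: carrion scraps — 1 of 5 types.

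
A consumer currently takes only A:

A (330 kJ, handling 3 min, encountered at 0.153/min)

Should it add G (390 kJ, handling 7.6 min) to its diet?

On A alone, R = ΣλE/(1+Σλh) = 50.49/1.459 = 34.61 kJ/min.
G: E/h = 390/7.6 = 51.32 kJ/min.
Since 51.32 > R, including G increases the long-run rate.

Yes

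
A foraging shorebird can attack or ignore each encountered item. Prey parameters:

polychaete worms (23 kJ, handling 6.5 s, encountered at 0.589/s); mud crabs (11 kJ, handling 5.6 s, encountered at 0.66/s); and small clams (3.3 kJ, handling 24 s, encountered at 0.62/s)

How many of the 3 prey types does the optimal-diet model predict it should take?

Rank by E/h (kJ/s): polychaete worms 3.54, mud crabs 1.96, small clams 0.137. Include each in turn until the next type's E/h falls below the running intake rate.
Rate on top 1: 2.806. mud crabs: 1.96 < 2.806 → exclude; stop.
Optimal diet: polychaete worms — 1 of 3 types.

1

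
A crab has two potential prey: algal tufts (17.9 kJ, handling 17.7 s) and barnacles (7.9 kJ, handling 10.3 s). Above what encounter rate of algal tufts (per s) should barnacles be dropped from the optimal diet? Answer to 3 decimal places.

0.177 per s

The zero-one rule: include barnacles iff E₂/h₂ > λE₁/(1+λh₁). Equality gives the switch point.
λE₁h₂ = E₂ + λE₂h₁ ⇒ λ = E₂/(E₁h₂ − E₂h₁) = 7.9/(184.4 − 139.8) = 0.1774 per s.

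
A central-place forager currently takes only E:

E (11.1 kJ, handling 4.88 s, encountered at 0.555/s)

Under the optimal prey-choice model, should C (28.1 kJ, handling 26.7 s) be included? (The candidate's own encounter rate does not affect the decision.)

No

Current rate: (0.555×11.1)/(1 + 0.555×4.88) = 1.661 kJ/s.
C: E/h = 28.1/26.7 = 1.052 kJ/s.
1.052 < 1.661, so adding C would lower the average — exclude it.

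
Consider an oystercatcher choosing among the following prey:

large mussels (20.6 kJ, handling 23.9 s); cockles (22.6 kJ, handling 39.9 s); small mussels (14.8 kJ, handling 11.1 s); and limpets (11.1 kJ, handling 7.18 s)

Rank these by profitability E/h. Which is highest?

In descending order of E/h:
limpets: 11.1/7.18 = 1.55 kJ/s
small mussels: 14.8/11.1 = 1.33 kJ/s
large mussels: 20.6/23.9 = 0.862 kJ/s
cockles: 22.6/39.9 = 0.566 kJ/s

limpets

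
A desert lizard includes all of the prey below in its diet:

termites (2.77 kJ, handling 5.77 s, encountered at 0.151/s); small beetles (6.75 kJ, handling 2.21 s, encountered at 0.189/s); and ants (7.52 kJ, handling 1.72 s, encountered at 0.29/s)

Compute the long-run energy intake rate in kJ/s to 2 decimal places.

1.39 kJ/s

Energy encountered per unit search time: 0.151×2.77 + 0.189×6.75 + 0.29×7.52 = 3.875 kJ/s.
Handling time per unit search time: 0.151×5.77 + 0.189×2.21 + 0.29×1.72 = 1.788.
Rate = 3.875/(1 + 1.788) = 1.39 kJ/s.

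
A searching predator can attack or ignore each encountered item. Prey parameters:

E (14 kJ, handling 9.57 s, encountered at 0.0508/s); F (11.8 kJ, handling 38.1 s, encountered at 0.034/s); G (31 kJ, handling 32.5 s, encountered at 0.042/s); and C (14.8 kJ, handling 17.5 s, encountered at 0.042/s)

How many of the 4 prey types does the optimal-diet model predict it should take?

Rank by E/h (kJ/s): E 1.46, G 0.954, C 0.846, F 0.31. Include each in turn until the next type's E/h falls below the running intake rate.
Rate on top 1: 0.4786. G: 0.954 > 0.4786 → include.
Rate on top 2: 0.7061. C: 0.846 > 0.7061 → include.
Rate on top 3: 0.7347. F: 0.31 < 0.7347 → exclude; stop.
Optimal diet: E, G, C — 3 of 4 types.

3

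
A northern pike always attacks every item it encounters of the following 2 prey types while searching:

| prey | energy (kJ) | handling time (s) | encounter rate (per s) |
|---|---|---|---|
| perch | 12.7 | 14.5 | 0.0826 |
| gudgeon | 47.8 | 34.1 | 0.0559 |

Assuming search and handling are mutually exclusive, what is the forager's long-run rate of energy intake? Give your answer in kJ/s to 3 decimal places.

R = Σλ_iE_i / (1 + Σλ_ih_i)
Numerator: 0.0826×12.7 + 0.0559×47.8 = 3.721
Denominator: 1 + 0.0826×14.5 + 0.0559×34.1 = 4.104
R = 3.721/4.104 = 0.9067 kJ/s

0.907 kJ/s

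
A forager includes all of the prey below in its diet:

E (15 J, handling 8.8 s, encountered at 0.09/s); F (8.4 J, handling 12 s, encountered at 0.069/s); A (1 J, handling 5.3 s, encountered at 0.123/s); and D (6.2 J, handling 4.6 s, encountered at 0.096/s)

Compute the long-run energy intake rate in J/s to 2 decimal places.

R = (0.09×15 + 0.069×8.4 + 0.123×1 + 0.096×6.2) / (1 + 0.09×8.8 + 0.069×12 + 0.123×5.3 + 0.096×4.6) = 2.648/3.713 = 0.713 J/s.

0.71 J/s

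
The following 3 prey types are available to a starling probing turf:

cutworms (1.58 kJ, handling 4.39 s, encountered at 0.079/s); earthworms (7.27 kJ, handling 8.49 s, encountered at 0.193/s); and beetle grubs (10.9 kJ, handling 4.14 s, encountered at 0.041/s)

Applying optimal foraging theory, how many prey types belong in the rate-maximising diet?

2

E/h in descending order: beetle grubs 2.63, earthworms 0.856, cutworms 0.36 kJ/s. The optimal diet is the largest prefix of this list for which every included type satisfies E_i/h_i > R on the types above it.
Rate on top 1: 0.3821. earthworms: 0.856 > 0.3821 → include.
Rate on top 2: 0.6588. cutworms: 0.36 < 0.6588 → exclude; stop.
Optimal diet: beetle grubs, earthworms — 2 of 3 types.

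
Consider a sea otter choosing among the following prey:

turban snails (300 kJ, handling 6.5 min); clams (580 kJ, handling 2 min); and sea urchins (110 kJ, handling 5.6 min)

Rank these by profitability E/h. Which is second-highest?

In descending order of E/h:
clams: 580/2 = 290 kJ/min
turban snails: 300/6.5 = 46.2 kJ/min
sea urchins: 110/5.6 = 19.6 kJ/min

turban snails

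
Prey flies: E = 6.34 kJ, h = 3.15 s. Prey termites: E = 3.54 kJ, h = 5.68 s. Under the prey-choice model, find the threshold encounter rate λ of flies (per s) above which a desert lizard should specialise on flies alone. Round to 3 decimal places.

0.142 per s

At the threshold, the rate on flies alone equals the profitability of termites: λ·6.34/(1 + λ·3.15) = 3.54/5.68 = 0.6232.
Rearranging, λ(6.34 − 0.6232×3.15) = 0.6232, so λ = 0.6232/4.377 = 0.1424 per s.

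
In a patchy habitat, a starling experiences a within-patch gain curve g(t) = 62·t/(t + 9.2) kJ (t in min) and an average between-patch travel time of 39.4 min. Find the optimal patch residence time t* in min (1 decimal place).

Maximise g(t)/(T+t): set derivative to zero → g'(t)(T+t) = g(t).
g'(t) = 62·9.2/(t + 9.2)². Setting 62·9.2/(t+9.2)² = 62t/[(t+9.2)(39.4+t)] gives 9.2(39.4+t) = t(t+9.2), so t² = 9.2×39.4 = 362.5.
t* = √362.5 = 19.04 min.

19.0 min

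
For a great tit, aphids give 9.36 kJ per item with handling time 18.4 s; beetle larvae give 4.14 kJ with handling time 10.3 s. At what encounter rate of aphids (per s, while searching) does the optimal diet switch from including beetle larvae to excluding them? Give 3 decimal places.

0.205 per s

At the threshold, the rate on aphids alone equals the profitability of beetle larvae: λ·9.36/(1 + λ·18.4) = 4.14/10.3 = 0.4019.
Rearranging, λ(9.36 − 0.4019×18.4) = 0.4019, so λ = 0.4019/1.964 = 0.2046 per s.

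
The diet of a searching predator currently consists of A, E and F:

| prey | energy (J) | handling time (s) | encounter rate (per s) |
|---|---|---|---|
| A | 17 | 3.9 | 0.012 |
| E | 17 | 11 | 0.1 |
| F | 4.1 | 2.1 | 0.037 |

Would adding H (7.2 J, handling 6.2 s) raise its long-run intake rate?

Current rate: (0.012×17 + 0.1×17 + 0.037×4.1)/(1 + 0.012×3.9 + 0.1×11 + 0.037×2.1) = 0.9241 J/s.
H: E/h = 7.2/6.2 = 1.161 J/s.
1.161 > 0.9241, so adding H raises the average — include it.

Yes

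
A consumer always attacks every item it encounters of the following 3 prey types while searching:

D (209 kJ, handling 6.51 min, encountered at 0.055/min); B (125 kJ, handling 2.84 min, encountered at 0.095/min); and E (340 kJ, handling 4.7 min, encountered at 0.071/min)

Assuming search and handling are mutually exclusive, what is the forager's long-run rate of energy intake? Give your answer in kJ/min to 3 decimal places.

R = (0.055×209 + 0.095×125 + 0.071×340) / (1 + 0.055×6.51 + 0.095×2.84 + 0.071×4.7) = 47.51/1.962 = 24.22 kJ/min.

24.221 kJ/min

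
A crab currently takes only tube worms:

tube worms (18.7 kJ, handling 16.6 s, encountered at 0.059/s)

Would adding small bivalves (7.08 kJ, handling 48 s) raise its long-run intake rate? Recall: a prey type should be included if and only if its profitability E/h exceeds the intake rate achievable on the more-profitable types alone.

No

Intake rate on the current diet: R = (0.059×18.7) / (1 + 0.059×16.6) = 1.103/1.979 = 0.5574 kJ/s.
Profitability of small bivalves: 7.08/48 = 0.1475 kJ/s.
Since 0.1475 < R, time spent handling small bivalves is better spent searching.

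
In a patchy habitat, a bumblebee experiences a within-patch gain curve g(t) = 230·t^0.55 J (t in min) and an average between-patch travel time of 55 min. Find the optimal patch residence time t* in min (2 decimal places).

67.22 min

Maximise g(t)/(T+t): set derivative to zero → g'(t)(T+t) = g(t).
g'(t) = 0.55·230·t^-0.45. Setting 0.55·230·t^-0.45 = 230·t^0.55/(55+t) gives 0.55(55+t) = t, so 0.45·t = 0.55×55.
t* = 0.55×55/0.45 = 67.22 min.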